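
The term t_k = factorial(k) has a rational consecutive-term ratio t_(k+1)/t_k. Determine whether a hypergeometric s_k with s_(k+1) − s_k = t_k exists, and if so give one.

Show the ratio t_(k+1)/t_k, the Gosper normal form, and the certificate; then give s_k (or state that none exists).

none — t_k is not Gosper-summable

Compute t_(k+1)/t_k: get k + 1.
Factor: A=k + 1; B=1; C=1.
Key eq: (k + 1)·f(k+1) = (1)·f(k) + (1).
From deg A=1, deg B=0, deg C=0: d=-1.
Negative degree bound (-1): no f exists, t_k not Gosper-summable.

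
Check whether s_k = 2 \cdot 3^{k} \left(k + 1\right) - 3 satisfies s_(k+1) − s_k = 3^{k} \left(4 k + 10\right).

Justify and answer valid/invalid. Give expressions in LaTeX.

Valid: the claim telescopes to t_k.

s_(k+1) = 6*3**k*(k + 2) - 3
s_(k+1) − s_k = 3**k*(4*k + 10)
(s_(k+1) − s_k) − t_k = 0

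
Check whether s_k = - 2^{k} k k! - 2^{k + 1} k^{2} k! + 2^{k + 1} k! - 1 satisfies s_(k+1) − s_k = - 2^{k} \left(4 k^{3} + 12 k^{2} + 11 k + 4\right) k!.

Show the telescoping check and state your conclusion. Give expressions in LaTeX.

s_(k+1) = -4*2**k*k**3*factorial(k) - 14*2**k*k**2*factorial(k) - 12*2**k*k*factorial(k) - 2*2**k*factorial(k) - 1
s_(k+1) − s_k = -2**k*(4*k**3 + 12*k**2 + 11*k + 4)*factorial(k)
(s_(k+1) − s_k) − t_k = 0

Valid: the claim telescopes to t_k.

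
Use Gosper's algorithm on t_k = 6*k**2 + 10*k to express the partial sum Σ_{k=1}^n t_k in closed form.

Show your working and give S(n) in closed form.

S(n) = 2*n*(n**2 + 4*n + 3)

Ratio r(k) = (3*k**2 + 11*k + 8)/(k*(3*k + 5)).
Gosper form: A/B · C(k+1)/C(k) with A=1, B=1, C=k**2 + 5*k/3.
Set up (1)·f(k+1) − (1)·f(k) − (k**2 + 5*k/3) = 0.
d = 3 from the (0,0,2) case.
Solving with deg f ≤ 3: f(k) = k*(k - 1)*(k + 2)/3.
Then R = B(k−1)f/C = (k - 1)*(k + 2)/(3*k + 5), so s_k = R(k)·t_k = 2*k*(k**2 + k - 2).
s_(k+1) − s_k = 2*k*(3*k + 5) = t_k.
Evaluate: s_(n+1) = 2*n*(n**2 + 4*n + 3); subtract s_(1) = 0 ⇒ S(n) = 2*n*(n**2 + 4*n + 3).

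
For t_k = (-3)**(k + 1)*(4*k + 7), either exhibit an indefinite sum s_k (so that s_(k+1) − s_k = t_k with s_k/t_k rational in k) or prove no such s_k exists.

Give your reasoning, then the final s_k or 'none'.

s_k = 3*(-3)**k*(k + 1)

r(k) = 3*(-4*k - 11)/(4*k + 7) after simplifying.
Gosper form: A/B · C(k+1)/C(k) with A=-3, B=1, C=k + 7/4.
f must satisfy (-3)·f(k+1) − (1)·f(k) = k + 7/4.
From deg A=0, deg B=0, deg C=1: d=1.
Match coefficients ⇒ f(k) = -(k + 1)/4.
So s_k = (B(k−1)f/C)·t_k = (-(k + 1)/(4*k + 7))·t_k = 3*(-3)**k*(k + 1).
Verify: (-3)**(k + 1)*(4*k + 7) matches t_k.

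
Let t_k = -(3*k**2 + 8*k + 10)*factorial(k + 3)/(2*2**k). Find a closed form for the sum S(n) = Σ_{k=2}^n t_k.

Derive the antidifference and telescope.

S(n) = 150 - 3*n*factorial(n + 4)/(2*2**n) - factorial(n + 4)/2**n

Compute t_(k+1)/t_k: get (k + 4)*(8*k + 3*(k + 1)**2 + 18)/(2*(3*k**2 + 8*k + 10)).
Gosper form: A/B · C(k+1)/C(k) with A=k/2 + 2, B=1, C=k**2 + 8*k/3 + 10/3.
Solve (k/2 + 2)·f(k+1) − (1)·f(k) = k**2 + 8*k/3 + 10/3.
Degrees (1,0,2) ⇒ d ≤ 1.
A polynomial solution: f(k) = 2*(3*k - 1)/3.
So s_k = (B(k−1)f/C)·t_k = (2*(3*k - 1)/(3*k**2 + 8*k + 10))·t_k = -(3*k - 1)*factorial(k + 3)/2**k.
Check: Δs_k = -(3*k**2 + 8*k + 10)*factorial(k + 3)/(2*2**k). ✓
s_(n+1) = -2**(-n - 1)*(3*n + 2)*factorial(n + 4) and s_(2) = -150, so S(n) = 150 - 3*n*factorial(n + 4)/(2*2**n) - factorial(n + 4)/2**n.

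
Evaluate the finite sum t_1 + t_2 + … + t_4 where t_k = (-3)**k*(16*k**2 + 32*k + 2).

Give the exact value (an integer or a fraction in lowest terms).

Ratio r(k) = 3*(-8*k**2 - 32*k - 25)/(8*k**2 + 16*k + 1).
Gosper form: A/B · C(k+1)/C(k) with A=-3, B=1, C=k**2 + 2*k + 1/8.
f must satisfy (-3)·f(k+1) − (1)·f(k) = k**2 + 2*k + 1/8.
d = 2 from the (0,0,2) case.
Coefficient equations give f(k) = -(2*k**2 + k - 2)/8.
R(k) = B(k−1)·f(k)/C(k) = -(2*k**2 + k - 2)/(8*k**2 + 16*k + 1); s_k = R·t_k = 2*(-3)**k*(-2*k**2 - k + 2).
s_(k+1) − s_k = (-3)**k*(16*k**2 + 32*k + 2) = t_k.
Telescoping: Σ = s_(5) − s_(1) = 25758 − (6) = 25752.

Σ = 25752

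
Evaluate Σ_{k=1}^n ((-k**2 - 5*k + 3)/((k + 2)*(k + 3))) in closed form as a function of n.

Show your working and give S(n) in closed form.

Step 1: r(k) = (k + 2)*(5*k + (k + 1)**2 + 2)/((k + 4)*(k**2 + 5*k - 3)).
A = k + 2, B = k + 4, C = k**2 + 5*k - 3.
Need (k + 2)·f(k+1) − (k + 3)·f(k) = k**2 + 5*k - 3.
deg f ≤ 2 (via 1,1,2).
Match coefficients ⇒ f(k) = k*(2*k - 5)/2.
Get s_k = R·t_k = k*(5 - 2*k)/(2*(k + 2)) with R(k) = B(k−1)f(k)/C(k) = k*(k + 3)*(2*k - 5)/(2*(k**2 + 5*k - 3)).
s_(k+1) − s_k = (-k**2 - 5*k + 3)/(k**2 + 5*k + 6) = t_k.
Telescope: S(n) = s_(n+1) − s_(1) = (-2*n**2 + n + 3)/(2*(n + 3)) − (1/2) = -n**2/(n + 3).

S(n) = -n**2/(n + 3)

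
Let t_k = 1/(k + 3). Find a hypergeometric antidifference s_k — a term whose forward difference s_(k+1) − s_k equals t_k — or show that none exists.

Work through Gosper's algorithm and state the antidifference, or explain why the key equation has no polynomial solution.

no hypergeometric antidifference exists

Step 1: r(k) = (k + 3)/(k + 4).
Normal form (A,B,C) = (k + 3, k + 4, 1).
Key eq: (k + 3)·f(k+1) = (k + 3)·f(k) + (1).
d = 0 from the (1,1,0) case.
Write f(k) = c0. Then LHS − RHS = -1, requiring -1 = 0: contradictory. No certificate.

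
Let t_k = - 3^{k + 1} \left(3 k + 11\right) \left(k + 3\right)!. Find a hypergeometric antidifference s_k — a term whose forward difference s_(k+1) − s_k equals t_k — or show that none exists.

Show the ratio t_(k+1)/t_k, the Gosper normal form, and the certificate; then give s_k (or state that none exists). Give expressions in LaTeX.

t_(k+1)/t_k = 3*(k + 4)*(3*k + 14)/(3*k + 11).
So A=3*k + 12 and B=1, with C=k + 11/3.
Key eq: (3*k + 12)·f(k+1) = (1)·f(k) + (k + 11/3).
From deg A=1, deg B=0, deg C=1: d=0.
Match coefficients ⇒ f(k) = 1/3.
R(k) = B(k−1)·f(k)/C(k) = 1/(3*k + 11); s_k = R·t_k = -3**(k + 1)*factorial(k + 3).
s_(k+1) − s_k = -3**(k + 1)*(3*k + 11)*factorial(k + 3) = t_k.

s_k = - 3^{k + 1} \left(k + 3\right)!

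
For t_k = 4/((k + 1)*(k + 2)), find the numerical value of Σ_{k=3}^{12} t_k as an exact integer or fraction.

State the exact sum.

Compute t_(k+1)/t_k: get (k + 1)/(k + 3).
Normal form (A,B,C) = (k + 1, k + 3, 1).
Key eq: (k + 1)·f(k+1) = (k + 2)·f(k) + (1).
From deg A=1, deg B=1, deg C=0: d=1.
Solving with deg f ≤ 1: f(k) = k.
R(k) = B(k−1)·f(k)/C(k) = k*(k + 2); s_k = R·t_k = 4*k/(k + 1).
Check: Δs_k = 4/(k**2 + 3*k + 2). ✓
Σ_(k=3)^(12) t_k = s_(13) − s_(3) = 26/7 − (3) = 5/7.

Σ = 5/7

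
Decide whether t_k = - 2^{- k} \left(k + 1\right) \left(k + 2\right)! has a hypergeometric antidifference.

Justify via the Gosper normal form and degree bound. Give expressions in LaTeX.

r(k) = (k + 2)*(k + 3)/(2*(k + 1)) after simplifying.
Gosper form: A/B · C(k+1)/C(k) with A=k/2 + 3/2, B=1, C=k + 1.
Need (k/2 + 3/2)·f(k+1) − (1)·f(k) = k + 1.
deg f ≤ 0 (via 1,0,1).
Match coefficients ⇒ f(k) = 2.
Certificate R = B(k−1)f/C = 2/(k + 1) gives s_k = -2**(1 - k)*factorial(k + 2).
Δs = -(k + 1)*factorial(k + 2)/2**k, as required.

Yes. s_k = - 2^{1 - k} \left(k + 2\right)!.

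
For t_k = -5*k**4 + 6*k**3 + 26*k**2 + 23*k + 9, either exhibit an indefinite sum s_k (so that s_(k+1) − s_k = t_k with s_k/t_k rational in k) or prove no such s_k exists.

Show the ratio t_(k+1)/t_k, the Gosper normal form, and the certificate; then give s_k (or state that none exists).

The ratio is (5*k**4 + 14*k**3 - 14*k**2 - 73*k - 59)/(5*k**4 - 6*k**3 - 26*k**2 - 23*k - 9).
Gosper form: A/B · C(k+1)/C(k) with A=1, B=1, C=k**4 - 6*k**3/5 - 26*k**2/5 - 23*k/5 - 9/5.
Solve (1)·f(k+1) − (1)·f(k) = k**4 - 6*k**3/5 - 26*k**2/5 - 23*k/5 - 9/5.
Degrees (0,0,4) ⇒ d ≤ 5.
Match coefficients ⇒ f(k) = k*(k**4 - 4*k**3 - 4*k**2 - 2)/5.
Get s_k = R·t_k = k*(-k**4 + 4*k**3 + 4*k**2 + 2) with R(k) = B(k−1)f(k)/C(k) = k*(k**4 - 4*k**3 - 4*k**2 - 2)/(5*k**4 - 6*k**3 - 26*k**2 - 23*k - 9).
Check: Δs_k = -5*k**4 + 6*k**3 + 26*k**2 + 23*k + 9. ✓

s_k = k*(-k**4 + 4*k**3 + 4*k**2 + 2)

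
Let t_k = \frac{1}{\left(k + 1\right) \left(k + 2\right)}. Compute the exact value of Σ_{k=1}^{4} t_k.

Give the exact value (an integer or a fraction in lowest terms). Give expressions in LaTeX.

t_(k+1)/t_k = (k + 1)/(k + 3).
Factor: A=k + 1; B=k + 3; C=1.
Key eq: (k + 1)·f(k+1) = (k + 2)·f(k) + (1).
Degrees (1,1,0) ⇒ d ≤ 1.
Solve for f: f(k) = k (degree 1 ≤ 1).
R(k) = B(k−1)·f(k)/C(k) = k*(k + 2); s_k = R·t_k = k/(k + 1).
Δs = 1/(k**2 + 3*k + 2), as required.
Sum = s_(5) − s_(1); s_(5) = 5/6, s_(1) = 1/2 ⇒ 1/3.

Σ = 1/3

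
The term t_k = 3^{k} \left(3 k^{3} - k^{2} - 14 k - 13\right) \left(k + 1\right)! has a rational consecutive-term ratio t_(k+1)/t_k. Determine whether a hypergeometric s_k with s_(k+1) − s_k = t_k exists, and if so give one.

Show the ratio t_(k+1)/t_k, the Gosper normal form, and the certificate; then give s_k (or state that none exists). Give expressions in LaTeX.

r(k) = 3*(3*k**4 + 14*k**3 + 9*k**2 - 39*k - 50)/(3*k**3 - k**2 - 14*k - 13) after simplifying.
Factor: A=3*k + 6; B=1; C=k**3 - k**2/3 - 14*k/3 - 13/3.
Set up (3*k + 6)·f(k+1) − (1)·f(k) − (k**3 - k**2/3 - 14*k/3 - 13/3) = 0.
d = 2 from the (1,0,3) case.
A polynomial solution: f(k) = (k**2 - 4*k + 1)/3.
So s_k = (B(k−1)f/C)·t_k = ((k**2 - 4*k + 1)/(3*k**3 - k**2 - 14*k - 13))·t_k = 3**k*(k**2 - 4*k + 1)*factorial(k + 1).
Check: Δs_k = 3**k*(3*k**3 - k**2 - 14*k - 13)*factorial(k + 1). ✓

s_k = 3^{k} \left(k^{2} - 4 k + 1\right) \left(k + 1\right)!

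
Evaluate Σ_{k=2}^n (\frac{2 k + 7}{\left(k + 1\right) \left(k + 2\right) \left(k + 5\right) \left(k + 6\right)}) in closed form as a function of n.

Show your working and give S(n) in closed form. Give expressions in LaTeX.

S(n) = \frac{n^{2} + 8 n - 9}{21 \left(n^{2} + 8 n + 12\right)}

Ratio r(k) = (k + 1)*(k + 5)*(2*k + 9)/((k + 3)*(k + 7)*(2*k + 7)).
Gosper form: A/B · C(k+1)/C(k) with A=k + 1, B=k + 7, C=k**3 + 21*k**2/2 + 73*k/2 + 42.
Need (k + 1)·f(k+1) − (k + 6)·f(k) = k**3 + 21*k**2/2 + 73*k/2 + 42.
d = 5 from the (1,1,3) case.
Solve for f: f(k) = k*(k + 2)*(k + 3)*(k + 4)*(k + 6)/10 (degree 5 ≤ 5).
Then R = B(k−1)f/C = k*(k + 2)*(k + 6)**2/(5*(2*k + 7)), so s_k = R(k)·t_k = k*(k + 6)/(5*(k**2 + 6*k + 5)).
s_(k+1) − s_k = (2*k + 7)/(k**4 + 14*k**3 + 65*k**2 + 112*k + 60) = t_k.
s_(n+1) = (n**2 + 8*n + 7)/(5*(n**2 + 8*n + 12)) and s_(2) = 16/105, so S(n) = (n**2 + 8*n - 9)/(21*(n**2 + 8*n + 12)).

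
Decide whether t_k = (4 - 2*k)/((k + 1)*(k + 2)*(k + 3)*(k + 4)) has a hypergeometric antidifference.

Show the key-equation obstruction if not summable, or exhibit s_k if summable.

Yes. s_k = k*(k**2 + 6*k + 17)/(6*(k + 1)*(k + 2)*(k + 3)).

Ratio r(k) = (k - 1)*(k + 1)/((k - 2)*(k + 5)).
Take A(k)=k + 1, B(k)=k + 5, C(k)=k - 2.
Set up (k + 1)·f(k+1) − (k + 4)·f(k) − (k - 2) = 0.
deg f ≤ 3 (via 1,1,1).
Coefficient equations give f(k) = -k*(k**2 + 6*k + 17)/12.
Certificate R = B(k−1)f/C = -k*(k + 4)*(k**2 + 6*k + 17)/(12*(k - 2)) gives s_k = k*(k**2 + 6*k + 17)/(6*(k + 1)*(k + 2)*(k + 3)).
Verify: 2*(2 - k)/(k**4 + 10*k**3 + 35*k**2 + 50*k + 24) matches t_k.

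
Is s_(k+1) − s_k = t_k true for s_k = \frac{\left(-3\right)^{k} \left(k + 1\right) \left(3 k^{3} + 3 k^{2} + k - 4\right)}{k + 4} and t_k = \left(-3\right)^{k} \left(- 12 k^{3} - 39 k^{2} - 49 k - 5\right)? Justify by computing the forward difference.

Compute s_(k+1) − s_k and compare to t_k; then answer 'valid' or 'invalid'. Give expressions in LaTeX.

Invalid: residual \frac{6 \left(-3\right)^{k} \left(6 k^{4} + 45 k^{3} + 104 k^{2} + 101 k + 8\right)}{k^{2} + 9 k + 20} ≠ 0.

s_(k+1) = (-3)**(k + 1)*(k + 2)*(k + 3*(k + 1)**3 + 3*(k + 1)**2 - 3)/(k + 5)
s_(k+1) − s_k = (-3)**k*(-12*k**5 - 111*k**4 - 370*k**3 - 602*k**2 - 419*k - 52)/(k**2 + 9*k + 20)
(s_(k+1) − s_k) − t_k = 6*(-3)**k*(6*k**4 + 45*k**3 + 104*k**2 + 101*k + 8)/(k**2 + 9*k + 20)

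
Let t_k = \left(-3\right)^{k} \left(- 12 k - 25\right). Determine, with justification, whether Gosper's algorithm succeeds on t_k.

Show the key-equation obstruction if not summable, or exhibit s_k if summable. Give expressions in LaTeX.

Compute t_(k+1)/t_k: get 3*(-12*k - 37)/(12*k + 25).
Normal form (A,B,C) = (-3, 1, k + 25/12).
f must satisfy (-3)·f(k+1) − (1)·f(k) = k + 25/12.
From deg A=0, deg B=0, deg C=1: d=1.
Match coefficients ⇒ f(k) = -(3*k + 4)/12.
R(k) = B(k−1)·f(k)/C(k) = -(3*k + 4)/(12*k + 25); s_k = R·t_k = (-3)**k*(3*k + 4).
Verify: (-3)**k*(-12*k - 25) matches t_k.

Yes. s_k = \left(-3\right)^{k} \left(3 k + 4\right).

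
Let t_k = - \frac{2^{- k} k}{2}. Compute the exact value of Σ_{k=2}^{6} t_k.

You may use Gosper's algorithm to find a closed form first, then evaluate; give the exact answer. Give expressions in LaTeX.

r(k) = (k + 1)/(2*k) after simplifying.
Normal form (A,B,C) = (1/2, 1, k).
f must satisfy (1/2)·f(k+1) − (1)·f(k) = k.
Bound: deg f ≤ 1.
Match coefficients ⇒ f(k) = -2*(k + 1).
Get s_k = R·t_k = (k + 1)/2**k with R(k) = B(k−1)f(k)/C(k) = -2*(k + 1)/k.
Verify: -k/(2*2**k) matches t_k.
Evaluate s at k=7 and k=2: 1/16 and 3/4; difference -11/16.

Σ = -11/16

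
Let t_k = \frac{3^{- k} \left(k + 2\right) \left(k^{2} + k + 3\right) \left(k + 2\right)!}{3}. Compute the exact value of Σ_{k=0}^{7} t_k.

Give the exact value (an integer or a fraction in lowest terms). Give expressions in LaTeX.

Step 1: r(k) = (k + 3)**2*(k + (k + 1)**2 + 4)/(3*(k + 2)*(k**2 + k + 3)).
A = k/3 + 1, B = 1, C = k**3 + 3*k**2 + 5*k + 6.
Need (k/3 + 1)·f(k+1) − (1)·f(k) = k**3 + 3*k**2 + 5*k + 6.
Bound: deg f ≤ 2.
A polynomial solution: f(k) = 3*(k**2 + k - 3).
Get s_k = R·t_k = (k**2 + k - 3)*factorial(k + 2)/3**k with R(k) = B(k−1)f(k)/C(k) = 3*(k**2 + k - 3)/((k + 2)*(k**2 + k + 3)).
Verify: (k + 2)*(k**2 + k + 3)*factorial(k + 2)/(3*3**k) matches t_k.
Sum = s_(8) − s_(0); s_(8) = 1030400/27, s_(0) = -6 ⇒ 1030562/27.

Σ = 1030562/27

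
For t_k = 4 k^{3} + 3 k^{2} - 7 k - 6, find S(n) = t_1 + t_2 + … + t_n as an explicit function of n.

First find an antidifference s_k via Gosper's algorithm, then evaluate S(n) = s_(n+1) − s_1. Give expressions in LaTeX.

S(n) = n \left(n^{3} + 3 n^{2} - n - 9\right)

Compute t_(k+1)/t_k: get (4*k**3 + 15*k**2 + 11*k - 6)/(4*k**3 + 3*k**2 - 7*k - 6).
Normal form (A,B,C) = (1, 1, k**3 + 3*k**2/4 - 7*k/4 - 3/2).
f must satisfy (1)·f(k+1) − (1)·f(k) = k**3 + 3*k**2/4 - 7*k/4 - 3/2.
Degrees (0,0,3) ⇒ d ≤ 4.
Coefficient equations give f(k) = k*(k + 1)*(k**2 - 2*k - 2)/4.
So s_k = (B(k−1)f/C)·t_k = (k*(k**2 - 2*k - 2)/(4*k**2 - k - 6))·t_k = k*(k**3 - k**2 - 4*k - 2).
Δs = 4*k**3 + 3*k**2 - 7*k - 6, as required.
Evaluate: s_(n+1) = n**4 + 3*n**3 - n**2 - 9*n - 6; subtract s_(1) = -6 ⇒ S(n) = n*(n**3 + 3*n**2 - n - 9).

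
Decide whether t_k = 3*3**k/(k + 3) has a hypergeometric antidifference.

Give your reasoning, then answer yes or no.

No — t_k has no hypergeometric antidifference.

The ratio is 3*(k + 3)/(k + 4).
Normal form (A,B,C) = (3*k + 9, k + 4, 1).
Key eq: (3*k + 9)·f(k+1) = (k + 3)·f(k) + (1).
Bound: deg f ≤ -1.
Negative degree bound (-1): no f exists, t_k not Gosper-summable.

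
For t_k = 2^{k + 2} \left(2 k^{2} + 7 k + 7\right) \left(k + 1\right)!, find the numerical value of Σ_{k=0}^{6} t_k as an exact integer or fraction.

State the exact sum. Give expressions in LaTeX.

Σ = 165150716

Compute t_(k+1)/t_k: get 2*(2*k**3 + 15*k**2 + 38*k + 32)/(2*k**2 + 7*k + 7).
Normal form (A,B,C) = (2*k + 4, 1, k**2 + 7*k/2 + 7/2).
Key eq: (2*k + 4)·f(k+1) = (1)·f(k) + (k**2 + 7*k/2 + 7/2).
d = 1 from the (1,0,2) case.
A polynomial solution: f(k) = (k + 1)/2.
R(k) = B(k−1)·f(k)/C(k) = (k + 1)/(2*k**2 + 7*k + 7); s_k = R·t_k = 2**(k + 2)*(k + 1)*factorial(k + 1).
s_(k+1) − s_k = 2**(k + 2)*(2*k**2 + 7*k + 7)*factorial(k + 1) = t_k.
Telescoping: Σ = s_(7) − s_(0) = 165150720 − (4) = 165150716.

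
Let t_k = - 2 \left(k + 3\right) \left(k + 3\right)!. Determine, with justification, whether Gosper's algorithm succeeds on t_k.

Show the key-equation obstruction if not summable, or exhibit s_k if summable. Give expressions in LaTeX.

t_(k+1)/t_k = (k + 4)**2/(k + 3).
Gosper form: A/B · C(k+1)/C(k) with A=k + 4, B=1, C=k + 3.
Key eq: (k + 4)·f(k+1) = (1)·f(k) + (k + 3).
Bound: deg f ≤ 0.
Match coefficients ⇒ f(k) = 1.
Certificate R = B(k−1)f/C = 1/(k + 3) gives s_k = -2*factorial(k + 3).
s_(k+1) − s_k = -2*(k + 3)*factorial(k + 3) = t_k.

Yes. s_k = - 2 \left(k + 3\right)!.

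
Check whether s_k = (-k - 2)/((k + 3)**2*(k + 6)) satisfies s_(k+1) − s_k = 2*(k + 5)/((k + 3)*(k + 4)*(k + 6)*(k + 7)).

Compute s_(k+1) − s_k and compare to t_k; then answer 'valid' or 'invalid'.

Invalid: residual (-3*k**2 - 27*k - 58)/(k**6 + 27*k**5 + 297*k**4 + 1705*k**3 + 5394*k**2 + 8928*k + 6048) ≠ 0.

s_(k+1) = (-k - 3)/((k + 4)**2*(k + 7))
s_(k+1) − s_k = ((k + 2)*(k + 4)**2*(k + 7) - (k + 3)**3*(k + 6))/((k + 3)**2*(k + 4)**2*(k + 6)*(k + 7))
(s_(k+1) − s_k) − t_k = (-3*k**2 - 27*k - 58)/(k**6 + 27*k**5 + 297*k**4 + 1705*k**3 + 5394*k**2 + 8928*k + 6048)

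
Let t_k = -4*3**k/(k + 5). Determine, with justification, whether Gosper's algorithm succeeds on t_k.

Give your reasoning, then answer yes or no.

r(k) = 3*(k + 5)/(k + 6) after simplifying.
Take A(k)=3*k + 15, B(k)=k + 6, C(k)=1.
Key eq: (3*k + 15)·f(k+1) = (k + 5)·f(k) + (1).
d = -1 from the (1,1,0) case.
deg f ≤ -1 is impossible — no certificate.

No. Not Gosper-summable.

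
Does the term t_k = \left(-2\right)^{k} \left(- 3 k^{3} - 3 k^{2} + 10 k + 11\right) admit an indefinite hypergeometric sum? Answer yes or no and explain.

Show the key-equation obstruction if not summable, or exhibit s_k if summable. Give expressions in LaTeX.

t_(k+1)/t_k = 2*(-3*k**3 - 12*k**2 - 5*k + 15)/(3*k**3 + 3*k**2 - 10*k - 11).
A = -2, B = 1, C = k**3 + k**2 - 10*k/3 - 11/3.
f must satisfy (-2)·f(k+1) − (1)·f(k) = k**3 + k**2 - 10*k/3 - 11/3.
Bound: deg f ≤ 3.
Solve for f: f(k) = -(k**3 - k**2 - 4*k - 1)/3 (degree 3 ≤ 3).
R(k) = B(k−1)·f(k)/C(k) = -(k**3 - k**2 - 4*k - 1)/(3*k**3 + 3*k**2 - 10*k - 11); s_k = R·t_k = (-2)**k*(k**3 - k**2 - 4*k - 1).
Check: Δs_k = (-2)**k*(-3*k**3 - 3*k**2 + 10*k + 11). ✓

Yes. s_k = \left(-2\right)^{k} \left(k^{3} - k^{2} - 4 k - 1\right).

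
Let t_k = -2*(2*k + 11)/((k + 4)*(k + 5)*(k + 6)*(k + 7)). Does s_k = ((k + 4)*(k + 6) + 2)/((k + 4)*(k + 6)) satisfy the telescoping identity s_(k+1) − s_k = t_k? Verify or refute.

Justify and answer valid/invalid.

s_(k+1) = ((k + 5)*(k + 7) + 2)/((k + 5)*(k + 7))
s_(k+1) − s_k = 2*(-2*k - 11)/(k**4 + 22*k**3 + 179*k**2 + 638*k + 840)
(s_(k+1) − s_k) − t_k = 0

valid; difference matches t_k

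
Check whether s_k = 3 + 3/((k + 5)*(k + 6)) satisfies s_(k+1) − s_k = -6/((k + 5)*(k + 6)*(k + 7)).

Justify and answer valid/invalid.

valid; difference matches t_k

s_(k+1) = 3 + 3/((k + 6)*(k + 7))
s_(k+1) − s_k = -6/(k**3 + 18*k**2 + 107*k + 210)
(s_(k+1) − s_k) − t_k = 0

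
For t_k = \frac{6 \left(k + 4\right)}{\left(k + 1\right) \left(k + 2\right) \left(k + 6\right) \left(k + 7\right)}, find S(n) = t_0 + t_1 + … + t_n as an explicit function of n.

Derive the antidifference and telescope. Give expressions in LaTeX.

S(n) = \frac{n^{2} + 9 n + 8}{2 \left(n^{2} + 9 n + 14\right)}

Ratio r(k) = (k + 1)*(k + 5)*(k + 6)/((k + 3)*(k + 4)*(k + 8)).
Factor: A=k + 1; B=k + 8; C=k**4 + 16*k**3 + 95*k**2 + 248*k + 240.
Need (k + 1)·f(k+1) − (k + 7)·f(k) = k**4 + 16*k**3 + 95*k**2 + 248*k + 240.
Bound: deg f ≤ 6.
Solving with deg f ≤ 6: f(k) = k*(k + 2)*(k + 3)*(k + 4)*(k + 5)*(k + 7)/12.
Get s_k = R·t_k = k*(k + 7)/(2*(k**2 + 7*k + 6)) with R(k) = B(k−1)f(k)/C(k) = k*(k + 2)*(k + 7)**2/(12*(k + 4)).
Δs = 6*(k + 4)/(k**4 + 16*k**3 + 83*k**2 + 152*k + 84), as required.
s_(n+1) = (n**2 + 9*n + 8)/(2*(n**2 + 9*n + 14)) and s_(0) = 0, so S(n) = (n**2 + 9*n + 8)/(2*(n**2 + 9*n + 14)).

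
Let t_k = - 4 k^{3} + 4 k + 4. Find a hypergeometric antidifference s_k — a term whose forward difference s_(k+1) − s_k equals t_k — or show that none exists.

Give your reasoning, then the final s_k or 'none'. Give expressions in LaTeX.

s_k = k \left(- k^{3} + 2 k^{2} + k + 2\right)

Step 1: r(k) = (k - (k + 1)**3 + 2)/(-k**3 + k + 1).
Take A(k)=1, B(k)=1, C(k)=k**3 - k - 1.
Key eq: (1)·f(k+1) = (1)·f(k) + (k**3 - k - 1).
From deg A=0, deg B=0, deg C=3: d=4.
Coefficient equations give f(k) = k*(k**3 - 2*k**2 - k - 2)/4.
Then R = B(k−1)f/C = k*(k**3 - 2*k**2 - k - 2)/(4*(k**3 - k - 1)), so s_k = R(k)·t_k = k*(-k**3 + 2*k**2 + k + 2).
Δs = -4*k**3 + 4*k + 4, as required.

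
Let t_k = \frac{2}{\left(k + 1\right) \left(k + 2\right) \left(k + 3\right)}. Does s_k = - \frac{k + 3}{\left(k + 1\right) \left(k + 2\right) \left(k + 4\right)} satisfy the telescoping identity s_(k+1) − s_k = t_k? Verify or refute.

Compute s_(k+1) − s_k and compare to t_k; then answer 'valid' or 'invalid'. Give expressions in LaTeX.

s_(k+1) = (-k - 4)/((k + 2)*(k + 3)*(k + 5))
s_(k+1) − s_k = (-(k + 1)*(k + 4)**2 + (k + 3)**2*(k + 5))/((k + 1)*(k + 2)*(k + 3)*(k + 4)*(k + 5))
(s_(k+1) − s_k) − t_k = (-3*k - 11)/(k**5 + 15*k**4 + 85*k**3 + 225*k**2 + 274*k + 120)

Invalid: residual \frac{- 3 k - 11}{k^{5} + 15 k^{4} + 85 k^{3} + 225 k^{2} + 274 k + 120} ≠ 0.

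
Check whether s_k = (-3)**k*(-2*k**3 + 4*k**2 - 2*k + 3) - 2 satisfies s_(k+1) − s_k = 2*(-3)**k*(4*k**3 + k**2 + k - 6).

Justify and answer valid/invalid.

Valid: the claim telescopes to t_k.

s_(k+1) = (-3)**(k + 1)*(-2*k - 2*(k + 1)**3 + 4*(k + 1)**2 + 1) - 2
s_(k+1) − s_k = 2*(-3)**k*(4*k**3 + k**2 + k - 6)
(s_(k+1) − s_k) − t_k = 0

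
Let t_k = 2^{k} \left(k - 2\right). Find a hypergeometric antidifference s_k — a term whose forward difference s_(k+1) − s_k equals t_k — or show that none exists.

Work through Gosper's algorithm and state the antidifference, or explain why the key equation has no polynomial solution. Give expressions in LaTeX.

s_k = 2^{k} \left(k - 4\right)

Ratio r(k) = 2*(k - 1)/(k - 2).
Take A(k)=2, B(k)=1, C(k)=k - 2.
Need (2)·f(k+1) − (1)·f(k) = k - 2.
d = 1 from the (0,0,1) case.
Coefficient equations give f(k) = k - 4.
So s_k = (B(k−1)f/C)·t_k = ((k - 4)/(k - 2))·t_k = 2**k*(k - 4).
s_(k+1) − s_k = 2**k*(k - 2) = t_k.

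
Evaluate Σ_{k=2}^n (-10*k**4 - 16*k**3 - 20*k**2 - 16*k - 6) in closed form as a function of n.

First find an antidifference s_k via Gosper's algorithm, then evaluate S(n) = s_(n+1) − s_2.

r(k) = (5*k**4 + 28*k**3 + 64*k**2 + 72*k + 34)/(5*k**4 + 8*k**3 + 10*k**2 + 8*k + 3) after simplifying.
A = 1, B = 1, C = k**4 + 8*k**3/5 + 2*k**2 + 8*k/5 + 3/5.
Need (1)·f(k+1) − (1)·f(k) = k**4 + 8*k**3/5 + 2*k**2 + 8*k/5 + 3/5.
Bound: deg f ≤ 5.
Match coefficients ⇒ f(k) = k*(2*k**4 - k**3 + 2*k**2 + 2*k + 1)/10.
Then R = B(k−1)f/C = k*(2*k**4 - k**3 + 2*k**2 + 2*k + 1)/(2*(5*k**4 + 8*k**3 + 10*k**2 + 8*k + 3)), so s_k = R(k)·t_k = k*(-2*k**4 + k**3 - 2*k**2 - 2*k - 1).
Check: Δs_k = -10*k**4 - 16*k**3 - 20*k**2 - 16*k - 6. ✓
Evaluate: s_(n+1) = -2*n**5 - 9*n**4 - 18*n**3 - 22*n**2 - 17*n - 6; subtract s_(2) = -74 ⇒ S(n) = -2*n**5 - 9*n**4 - 18*n**3 - 22*n**2 - 17*n + 68.

S(n) = -2*n**5 - 9*n**4 - 18*n**3 - 22*n**2 - 17*n + 68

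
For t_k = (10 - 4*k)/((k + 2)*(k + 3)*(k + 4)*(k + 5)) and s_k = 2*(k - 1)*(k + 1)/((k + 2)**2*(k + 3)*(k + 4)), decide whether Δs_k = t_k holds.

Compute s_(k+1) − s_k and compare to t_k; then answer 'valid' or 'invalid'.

Invalid: residual 6*(k**2 + k - 5)/(k**6 + 19*k**5 + 147*k**4 + 593*k**3 + 1316*k**2 + 1524*k + 720) ≠ 0.

s_(k+1) = 2*k*(k + 2)/((k + 3)**2*(k + 4)*(k + 5))
s_(k+1) − s_k = 2*(k*(k + 2)**3 - (k - 1)*(k + 1)*(k + 3)*(k + 5))/((k + 2)**2*(k + 3)**2*(k + 4)*(k + 5))
(s_(k+1) − s_k) − t_k = 6*(k**2 + k - 5)/(k**6 + 19*k**5 + 147*k**4 + 593*k**3 + 1316*k**2 + 1524*k + 720)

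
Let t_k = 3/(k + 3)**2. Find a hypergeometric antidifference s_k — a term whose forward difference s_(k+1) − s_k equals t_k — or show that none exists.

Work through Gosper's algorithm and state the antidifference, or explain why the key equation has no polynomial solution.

r(k) = (k + 3)**2/(k + 4)**2 after simplifying.
Factor: A=k**2 + 6*k + 9; B=k**2 + 8*k + 16; C=1.
Set up (k**2 + 6*k + 9)·f(k+1) − (k**2 + 6*k + 9)·f(k) − (1) = 0.
From deg A=2, deg B=2, deg C=0: d=0.
Generic f = c0 gives residual -1; -1 = 0 cannot hold, so t_k is not Gosper-summable.

no hypergeometric antidifference exists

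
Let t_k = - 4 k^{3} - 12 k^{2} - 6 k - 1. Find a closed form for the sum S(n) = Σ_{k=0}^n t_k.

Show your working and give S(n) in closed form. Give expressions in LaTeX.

S(n) = - n^{4} - 6 n^{3} - 10 n^{2} - 6 n - 1

Ratio r(k) = (4*k**3 + 24*k**2 + 42*k + 23)/(4*k**3 + 12*k**2 + 6*k + 1).
So A=1 and B=1, with C=k**3 + 3*k**2 + 3*k/2 + 1/4.
f must satisfy (1)·f(k+1) − (1)·f(k) = k**3 + 3*k**2 + 3*k/2 + 1/4.
From deg A=0, deg B=0, deg C=3: d=4.
Match coefficients ⇒ f(k) = k**2*(k**2 + 2*k - 2)/4.
Certificate R = B(k−1)f/C = k**2*(k**2 + 2*k - 2)/(4*k**3 + 12*k**2 + 6*k + 1) gives s_k = k**2*(-k**2 - 2*k + 2).
Check: Δs_k = -4*k**3 - 12*k**2 - 6*k - 1. ✓
Σ_(k=0)^n t_k = s_(n+1) − s_(0) = (-n**4 - 6*n**3 - 10*n**2 - 6*n - 1) − (0), i.e. -n**4 - 6*n**3 - 10*n**2 - 6*n - 1.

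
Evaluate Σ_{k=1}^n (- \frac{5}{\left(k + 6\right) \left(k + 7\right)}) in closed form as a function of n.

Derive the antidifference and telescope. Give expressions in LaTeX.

S(n) = - \frac{5 n}{7 n + 49}

t_(k+1)/t_k = (k + 6)/(k + 8).
A = k + 6, B = k + 8, C = 1.
Set up (k + 6)·f(k+1) − (k + 7)·f(k) − (1) = 0.
d = 1 from the (1,1,0) case.
Solving with deg f ≤ 1: f(k) = k/6.
Then R = B(k−1)f/C = k*(k + 7)/6, so s_k = R(k)·t_k = -5*k/(6*k + 36).
Check: Δs_k = -5/(k**2 + 13*k + 42). ✓
Evaluate: s_(n+1) = 5*(-n - 1)/(6*(n + 7)); subtract s_(1) = -5/42 ⇒ S(n) = -5*n/(7*n + 49).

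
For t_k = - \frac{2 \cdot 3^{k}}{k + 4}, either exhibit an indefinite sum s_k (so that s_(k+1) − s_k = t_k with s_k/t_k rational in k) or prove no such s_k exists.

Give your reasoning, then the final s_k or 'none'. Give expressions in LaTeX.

Compute t_(k+1)/t_k: get 3*(k + 4)/(k + 5).
So A=3*k + 12 and B=k + 5, with C=1.
Need (3*k + 12)·f(k+1) − (k + 4)·f(k) = 1.
From deg A=1, deg B=1, deg C=0: d=-1.
Bound -1 < 0, so the key equation has no polynomial solution.

not Gosper-summable; s_k does not exist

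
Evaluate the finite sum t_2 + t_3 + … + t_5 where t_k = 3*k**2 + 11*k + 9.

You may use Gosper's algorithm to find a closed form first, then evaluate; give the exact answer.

t_(k+1)/t_k = (3*k**2 + 17*k + 23)/(3*k**2 + 11*k + 9).
Normal form (A,B,C) = (1, 1, k**2 + 11*k/3 + 3).
Set up (1)·f(k+1) − (1)·f(k) − (k**2 + 11*k/3 + 3) = 0.
d = 3 from the (0,0,2) case.
Match coefficients ⇒ f(k) = k*(k + 2)**2/3.
So s_k = (B(k−1)f/C)·t_k = (k*(k + 2)**2/(3*k**2 + 11*k + 9))·t_k = k*(k**2 + 4*k + 4).
s_(k+1) − s_k = 3*k**2 + 11*k + 9 = t_k.
Telescoping: Σ = s_(6) − s_(2) = 384 − (32) = 352.

Σ = 352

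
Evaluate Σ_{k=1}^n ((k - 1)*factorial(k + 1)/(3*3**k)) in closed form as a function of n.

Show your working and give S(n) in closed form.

Compute t_(k+1)/t_k: get k*(k + 2)/(3*(k - 1)).
Normal form (A,B,C) = (k/3 + 2/3, 1, k - 1).
Key eq: (k/3 + 2/3)·f(k+1) = (1)·f(k) + (k - 1).
Bound: deg f ≤ 0.
Solving with deg f ≤ 0: f(k) = 3.
R(k) = B(k−1)·f(k)/C(k) = 3/(k - 1); s_k = R·t_k = factorial(k + 1)/3**k.
Δs = (k - 1)*factorial(k + 1)/(3*3**k), as required.
Σ_(k=1)^n t_k = s_(n+1) − s_(1) = (3**(-n - 1)*factorial(n + 2)) − (2/3), i.e. -2/3 + factorial(n + 2)/(3*3**n).

S(n) = -2/3 + factorial(n + 2)/(3*3**n)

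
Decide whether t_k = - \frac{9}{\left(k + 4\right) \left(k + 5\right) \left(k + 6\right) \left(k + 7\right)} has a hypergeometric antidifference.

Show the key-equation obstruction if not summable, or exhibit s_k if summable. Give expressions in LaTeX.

Yes. s_k = \frac{k \left(- k^{2} - 15 k - 74\right)}{40 \left(k + 4\right) \left(k + 5\right) \left(k + 6\right)}.

r(k) = (k + 4)/(k + 8) after simplifying.
Take A(k)=k + 4, B(k)=k + 8, C(k)=1.
Key eq: (k + 4)·f(k+1) = (k + 7)·f(k) + (1).
deg f ≤ 3 (via 1,1,0).
Solving with deg f ≤ 3: f(k) = k*(k**2 + 15*k + 74)/360.
So s_k = (B(k−1)f/C)·t_k = (k*(k + 7)*(k**2 + 15*k + 74)/360)·t_k = k*(-k**2 - 15*k - 74)/(40*(k + 4)*(k + 5)*(k + 6)).
Check: Δs_k = -9/(k**4 + 22*k**3 + 179*k**2 + 638*k + 840). ✓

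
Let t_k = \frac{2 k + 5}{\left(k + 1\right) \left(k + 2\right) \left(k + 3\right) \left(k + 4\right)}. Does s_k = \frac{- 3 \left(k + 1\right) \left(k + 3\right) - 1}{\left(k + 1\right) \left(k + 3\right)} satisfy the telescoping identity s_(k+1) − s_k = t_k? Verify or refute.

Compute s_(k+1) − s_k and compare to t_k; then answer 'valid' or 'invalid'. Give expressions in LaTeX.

s_(k+1) = (-3*(k + 2)*(k + 4) - 1)/((k + 2)*(k + 4))
s_(k+1) − s_k = (2*k + 5)/(k**4 + 10*k**3 + 35*k**2 + 50*k + 24)
(s_(k+1) − s_k) − t_k = 0

valid; difference matches t_k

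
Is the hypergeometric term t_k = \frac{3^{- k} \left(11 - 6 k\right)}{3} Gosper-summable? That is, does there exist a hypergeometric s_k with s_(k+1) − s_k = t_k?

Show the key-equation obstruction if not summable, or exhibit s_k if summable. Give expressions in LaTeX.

The ratio is (6*k - 5)/(3*(6*k - 11)).
Gosper form: A/B · C(k+1)/C(k) with A=1/3, B=1, C=k - 11/6.
Solve (1/3)·f(k+1) − (1)·f(k) = k - 11/6.
From deg A=0, deg B=0, deg C=1: d=1.
Solving with deg f ≤ 1: f(k) = -(3*k - 4)/2.
So s_k = (B(k−1)f/C)·t_k = (-3*(3*k - 4)/(6*k - 11))·t_k = (3*k - 4)/3**k.
Δs = (11 - 6*k)/(3*3**k), as required.

Yes. s_k = 3^{- k} \left(3 k - 4\right).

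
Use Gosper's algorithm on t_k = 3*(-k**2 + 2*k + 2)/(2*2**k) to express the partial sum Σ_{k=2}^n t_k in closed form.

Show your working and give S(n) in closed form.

S(n) = 3*2**(-n - 2)*(-3*2**n + 2*n**2 + 4*n)

The ratio is (k**2 - 3)/(2*(k**2 - 2*k - 2)).
Take A(k)=1/2, B(k)=1, C(k)=k**2 - 2*k - 2.
Set up (1/2)·f(k+1) − (1)·f(k) − (k**2 - 2*k - 2) = 0.
From deg A=0, deg B=0, deg C=2: d=2.
A polynomial solution: f(k) = -2*(k - 1)*(k + 1).
R(k) = B(k−1)·f(k)/C(k) = -2*(k - 1)*(k + 1)/(k**2 - 2*k - 2); s_k = R·t_k = 3*(k**2 - 1)/2**k.
s_(k+1) − s_k = 3*(-k**2 + 2*k + 2)/(2*2**k) = t_k.
s_(n+1) = 3*2**(-n - 1)*n*(n + 2) and s_(2) = 9/4, so S(n) = 3*2**(-n - 2)*(-3*2**n + 2*n**2 + 4*n).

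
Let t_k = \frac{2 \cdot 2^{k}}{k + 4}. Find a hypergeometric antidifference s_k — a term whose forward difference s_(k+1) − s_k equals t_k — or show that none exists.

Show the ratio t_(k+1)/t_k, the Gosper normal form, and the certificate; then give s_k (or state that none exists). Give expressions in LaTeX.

Compute t_(k+1)/t_k: get 2*(k + 4)/(k + 5).
A = 2*k + 8, B = k + 5, C = 1.
Set up (2*k + 8)·f(k+1) − (k + 4)·f(k) − (1) = 0.
Degrees (1,1,0) ⇒ d ≤ -1.
deg f ≤ -1 is impossible — no certificate.

not Gosper-summable; s_k does not exist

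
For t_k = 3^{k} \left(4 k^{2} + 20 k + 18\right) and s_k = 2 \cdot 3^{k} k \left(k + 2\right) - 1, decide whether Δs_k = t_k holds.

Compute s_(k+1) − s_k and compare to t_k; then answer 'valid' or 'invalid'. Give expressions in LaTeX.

s_(k+1) = 6*3**k*(k + 1)*(k + 3) - 1
s_(k+1) − s_k = 3**k*(4*k**2 + 20*k + 18)
(s_(k+1) − s_k) − t_k = 0

valid; difference matches t_k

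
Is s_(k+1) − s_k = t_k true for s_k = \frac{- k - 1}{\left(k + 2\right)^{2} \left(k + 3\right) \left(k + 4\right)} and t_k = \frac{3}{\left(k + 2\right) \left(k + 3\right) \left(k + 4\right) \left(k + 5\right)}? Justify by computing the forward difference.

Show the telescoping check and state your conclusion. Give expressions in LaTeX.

Invalid: residual \frac{- 4 k - 11}{k^{6} + 19 k^{5} + 147 k^{4} + 593 k^{3} + 1316 k^{2} + 1524 k + 720} ≠ 0.

s_(k+1) = (-k - 2)/((k + 3)**2*(k + 4)*(k + 5))
s_(k+1) − s_k = ((k + 1)*(k + 3)*(k + 5) - (k + 2)**3)/((k + 2)**2*(k + 3)**2*(k + 4)*(k + 5))
(s_(k+1) − s_k) − t_k = (-4*k - 11)/(k**6 + 19*k**5 + 147*k**4 + 593*k**3 + 1316*k**2 + 1524*k + 720)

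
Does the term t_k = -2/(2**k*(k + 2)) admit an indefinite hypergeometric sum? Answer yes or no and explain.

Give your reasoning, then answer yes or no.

No — key equation has no polynomial f.

t_(k+1)/t_k = (k + 2)/(2*(k + 3)).
Factor: A=k/2 + 1; B=k + 3; C=1.
Solve (k/2 + 1)·f(k+1) − (k + 2)·f(k) = 1.
deg f ≤ -1 (via 1,1,0).
Negative degree bound (-1): no f exists, t_k not Gosper-summable.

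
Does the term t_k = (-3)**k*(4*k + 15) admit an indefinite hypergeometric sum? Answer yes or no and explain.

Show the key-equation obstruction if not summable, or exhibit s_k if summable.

Compute t_(k+1)/t_k: get 3*(-4*k - 19)/(4*k + 15).
Gosper form: A/B · C(k+1)/C(k) with A=-3, B=1, C=k + 15/4.
Solve (-3)·f(k+1) − (1)·f(k) = k + 15/4.
deg f ≤ 1 (via 0,0,1).
Solve for f: f(k) = -(k + 3)/4 (degree 1 ≤ 1).
Then R = B(k−1)f/C = -(k + 3)/(4*k + 15), so s_k = R(k)·t_k = (-3)**k*(-k - 3).
Verify: (-3)**k*(4*k + 15) matches t_k.

Yes. s_k = (-3)**k*(-k - 3).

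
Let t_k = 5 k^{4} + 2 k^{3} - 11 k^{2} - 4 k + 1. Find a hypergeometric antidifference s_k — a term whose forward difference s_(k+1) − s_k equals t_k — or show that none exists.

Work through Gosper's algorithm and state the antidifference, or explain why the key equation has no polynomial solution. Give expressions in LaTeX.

s_k = k \left(k^{4} - 2 k^{3} - 3 k^{2} + 4 k + 1\right)

r(k) = (5*k**4 + 22*k**3 + 25*k**2 - 7)/(5*k**4 + 2*k**3 - 11*k**2 - 4*k + 1) after simplifying.
A = 1, B = 1, C = k**4 + 2*k**3/5 - 11*k**2/5 - 4*k/5 + 1/5.
f must satisfy (1)·f(k+1) − (1)·f(k) = k**4 + 2*k**3/5 - 11*k**2/5 - 4*k/5 + 1/5.
deg f ≤ 5 (via 0,0,4).
Coefficient equations give f(k) = k*(k**4 - 2*k**3 - 3*k**2 + 4*k + 1)/5.
R(k) = B(k−1)·f(k)/C(k) = k*(k**4 - 2*k**3 - 3*k**2 + 4*k + 1)/(5*k**4 + 2*k**3 - 11*k**2 - 4*k + 1); s_k = R·t_k = k*(k**4 - 2*k**3 - 3*k**2 + 4*k + 1).
Verify: 5*k**4 + 2*k**3 - 11*k**2 - 4*k + 1 matches t_k.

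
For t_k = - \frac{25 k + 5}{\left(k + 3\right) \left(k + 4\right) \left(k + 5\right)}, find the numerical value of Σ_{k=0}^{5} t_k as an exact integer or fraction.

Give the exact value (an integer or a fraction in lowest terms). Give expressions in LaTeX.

The ratio is (k + 3)*(5*k + 6)/((k + 6)*(5*k + 1)).
A = k + 3, B = k + 6, C = k + 1/5.
Solve (k + 3)·f(k+1) − (k + 5)·f(k) = k + 1/5.
Bound: deg f ≤ 2.
Solving with deg f ≤ 2: f(k) = k*(2*k - 1)/15.
Get s_k = R·t_k = -5*k*(2*k - 1)/(3*(k + 3)*(k + 4)) with R(k) = B(k−1)f(k)/C(k) = k*(k + 5)*(2*k - 1)/(3*(5*k + 1)).
Check: Δs_k = 5*(-5*k - 1)/(k**3 + 12*k**2 + 47*k + 60). ✓
Σ_(k=0)^(5) t_k = s_(6) − s_(0) = -11/9 − (0) = -11/9.

Σ = -11/9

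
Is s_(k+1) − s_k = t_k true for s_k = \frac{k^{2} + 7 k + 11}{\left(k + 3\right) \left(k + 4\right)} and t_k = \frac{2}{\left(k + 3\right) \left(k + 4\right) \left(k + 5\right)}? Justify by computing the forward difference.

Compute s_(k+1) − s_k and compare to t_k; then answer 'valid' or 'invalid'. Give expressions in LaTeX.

Valid: the claim telescopes to t_k.

s_(k+1) = (7*k + (k + 1)**2 + 18)/((k + 4)*(k + 5))
s_(k+1) − s_k = 2/(k**3 + 12*k**2 + 47*k + 60)
(s_(k+1) − s_k) − t_k = 0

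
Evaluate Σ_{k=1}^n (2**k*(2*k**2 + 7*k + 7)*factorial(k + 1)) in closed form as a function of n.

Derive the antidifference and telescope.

Ratio r(k) = 2*(2*k**3 + 15*k**2 + 38*k + 32)/(2*k**2 + 7*k + 7).
Gosper form: A/B · C(k+1)/C(k) with A=2*k + 4, B=1, C=k**2 + 7*k/2 + 7/2.
Need (2*k + 4)·f(k+1) − (1)·f(k) = k**2 + 7*k/2 + 7/2.
d = 1 from the (1,0,2) case.
A polynomial solution: f(k) = (k + 1)/2.
Certificate R = B(k−1)f/C = (k + 1)/(2*k**2 + 7*k + 7) gives s_k = 2**k*(k + 1)*factorial(k + 1).
Verify: 2**k*(2*k**2 + 7*k + 7)*factorial(k + 1) matches t_k.
s_(n+1) = 2**(n + 1)*(n + 2)*factorial(n + 2) and s_(1) = 8, so S(n) = 2*2**n*n*factorial(n + 2) + 4*2**n*factorial(n + 2) - 8.

S(n) = 2*2**n*n*factorial(n + 2) + 4*2**n*factorial(n + 2) - 8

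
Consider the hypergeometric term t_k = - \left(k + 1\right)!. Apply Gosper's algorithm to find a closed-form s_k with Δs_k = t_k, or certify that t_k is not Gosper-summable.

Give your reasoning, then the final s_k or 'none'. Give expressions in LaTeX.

no hypergeometric antidifference exists

Step 1: r(k) = k + 2.
So A=k + 2 and B=1, with C=1.
f must satisfy (k + 2)·f(k+1) − (1)·f(k) = 1.
Degrees (1,0,0) ⇒ d ≤ -1.
d = -1 < 0 ⇒ no nonzero polynomial f; not summable.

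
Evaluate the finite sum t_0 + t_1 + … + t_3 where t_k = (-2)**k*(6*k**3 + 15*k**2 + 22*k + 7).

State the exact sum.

Ratio r(k) = 2*(-6*k**3 - 33*k**2 - 70*k - 50)/(6*k**3 + 15*k**2 + 22*k + 7).
So A=-2 and B=1, with C=k**3 + 5*k**2/2 + 11*k/3 + 7/6.
f must satisfy (-2)·f(k+1) − (1)·f(k) = k**3 + 5*k**2/2 + 11*k/3 + 7/6.
From deg A=0, deg B=0, deg C=3: d=3.
Coefficient equations give f(k) = -(2*k**3 + k**2 + 2*k - 1)/6.
So s_k = (B(k−1)f/C)·t_k = (-(2*k**3 + k**2 + 2*k - 1)/(6*k**3 + 15*k**2 + 22*k + 7))·t_k = (-2)**k*(-2*k**3 - k**2 - 2*k + 1).
s_(k+1) − s_k = (-2)**k*(6*k**3 + 15*k**2 + 22*k + 7) = t_k.
Sum = s_(4) − s_(0); s_(4) = -2416, s_(0) = 1 ⇒ -2417.

Σ = -2417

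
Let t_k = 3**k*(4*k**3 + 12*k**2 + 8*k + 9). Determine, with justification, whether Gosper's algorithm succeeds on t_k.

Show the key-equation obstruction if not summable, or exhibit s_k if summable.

Yes. s_k = 3**k*k*(2*k**2 - 3*k + 4).

t_(k+1)/t_k = 3*(4*k**3 + 24*k**2 + 44*k + 33)/(4*k**3 + 12*k**2 + 8*k + 9).
So A=3 and B=1, with C=k**3 + 3*k**2 + 2*k + 9/4.
Key eq: (3)·f(k+1) = (1)·f(k) + (k**3 + 3*k**2 + 2*k + 9/4).
d = 3 from the (0,0,3) case.
Match coefficients ⇒ f(k) = k*(2*k**2 - 3*k + 4)/4.
Get s_k = R·t_k = 3**k*k*(2*k**2 - 3*k + 4) with R(k) = B(k−1)f(k)/C(k) = k*(2*k**2 - 3*k + 4)/(4*k**3 + 12*k**2 + 8*k + 9).
Check: Δs_k = 3**k*(4*k**3 + 12*k**2 + 8*k + 9). ✓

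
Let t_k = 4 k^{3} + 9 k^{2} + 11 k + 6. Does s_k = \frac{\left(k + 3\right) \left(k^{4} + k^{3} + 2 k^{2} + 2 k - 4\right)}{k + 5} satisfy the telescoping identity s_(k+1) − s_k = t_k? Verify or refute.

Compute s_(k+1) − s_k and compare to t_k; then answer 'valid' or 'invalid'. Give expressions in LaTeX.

Invalid: residual \frac{2 \left(- 3 k^{4} - 28 k^{3} - 54 k^{2} - 59 k - 34\right)}{k^{2} + 11 k + 30} ≠ 0.

s_(k+1) = (k**5 + 9*k**4 + 31*k**3 + 57*k**2 + 54*k + 8)/(k + 6)
s_(k+1) − s_k = (4*k**5 + 47*k**4 + 174*k**3 + 289*k**2 + 278*k + 112)/(k**2 + 11*k + 30)
(s_(k+1) − s_k) − t_k = 2*(-3*k**4 - 28*k**3 - 54*k**2 - 59*k - 34)/(k**2 + 11*k + 30)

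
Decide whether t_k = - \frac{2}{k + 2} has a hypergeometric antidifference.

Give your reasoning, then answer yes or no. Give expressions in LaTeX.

No — the linear system for f has no solution.

t_(k+1)/t_k = (k + 2)/(k + 3).
A = k + 2, B = k + 3, C = 1.
Solve (k + 2)·f(k+1) − (k + 2)·f(k) = 1.
Degrees (1,1,0) ⇒ d ≤ 0.
f = c0 ⇒ A·f(k+1) − B(k−1)·f(k) − C = -1. The system {-1 = 0} is inconsistent; no antidifference.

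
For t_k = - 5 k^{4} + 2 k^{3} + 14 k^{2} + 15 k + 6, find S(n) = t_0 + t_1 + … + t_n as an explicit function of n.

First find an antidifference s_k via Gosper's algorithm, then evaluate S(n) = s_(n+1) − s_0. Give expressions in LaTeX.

Ratio r(k) = (5*k**4 + 18*k**3 + 10*k**2 - 29*k - 32)/(5*k**4 - 2*k**3 - 14*k**2 - 15*k - 6).
Factor: A=1; B=1; C=k**4 - 2*k**3/5 - 14*k**2/5 - 3*k - 6/5.
Need (1)·f(k+1) − (1)·f(k) = k**4 - 2*k**3/5 - 14*k**2/5 - 3*k - 6/5.
Degrees (0,0,4) ⇒ d ≤ 5.
Solve for f: f(k) = k*(k**4 - 3*k**3 - 2*k**2 - k - 1)/5 (degree 5 ≤ 5).
Get s_k = R·t_k = k*(-k**4 + 3*k**3 + 2*k**2 + k + 1) with R(k) = B(k−1)f(k)/C(k) = k*(k**4 - 3*k**3 - 2*k**2 - k - 1)/(5*k**4 - 2*k**3 - 14*k**2 - 15*k - 6).
s_(k+1) − s_k = -5*k**4 + 2*k**3 + 14*k**2 + 15*k + 6 = t_k.
Telescope: S(n) = s_(n+1) − s_(0) = -n**5 - 2*n**4 + 4*n**3 + 15*n**2 + 16*n + 6 − (0) = -n**5 - 2*n**4 + 4*n**3 + 15*n**2 + 16*n + 6.

S(n) = - n^{5} - 2 n^{4} + 4 n^{3} + 15 n^{2} + 16 n + 6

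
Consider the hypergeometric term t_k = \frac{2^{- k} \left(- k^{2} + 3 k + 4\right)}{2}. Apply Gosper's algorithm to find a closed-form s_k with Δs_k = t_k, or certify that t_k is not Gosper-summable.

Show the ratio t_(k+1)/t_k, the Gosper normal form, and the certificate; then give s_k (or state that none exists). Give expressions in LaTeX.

s_k = 2^{- k} \left(k^{2} - k - 4\right)

Step 1: r(k) = (k**2 - k - 6)/(2*(k**2 - 3*k - 4)).
Gosper form: A/B · C(k+1)/C(k) with A=1/2, B=1, C=k**2 - 3*k - 4.
Key eq: (1/2)·f(k+1) = (1)·f(k) + (k**2 - 3*k - 4).
Bound: deg f ≤ 2.
Solve for f: f(k) = -2*(k**2 - k - 4) (degree 2 ≤ 2).
Then R = B(k−1)f/C = -2*(k**2 - k - 4)/((k - 4)*(k + 1)), so s_k = R(k)·t_k = (k**2 - k - 4)/2**k.
Δs = (-k**2 + 3*k + 4)/(2*2**k), as required.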